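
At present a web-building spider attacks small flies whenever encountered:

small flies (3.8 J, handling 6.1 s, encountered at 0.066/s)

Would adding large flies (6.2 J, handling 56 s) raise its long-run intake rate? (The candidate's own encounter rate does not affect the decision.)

No

Current rate: (0.066×3.8)/(1 + 0.066×6.1) = 0.1788 J/s.
Profitability of large flies: 6.2/56 = 0.1107 J/s.
0.1107 < 0.1788, so adding large flies would lower the average — exclude it.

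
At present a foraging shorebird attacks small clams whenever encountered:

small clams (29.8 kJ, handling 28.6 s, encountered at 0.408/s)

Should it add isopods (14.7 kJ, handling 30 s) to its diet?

No

Current rate: (0.408×29.8)/(1 + 0.408×28.6) = 0.9597 kJ/s.
isopods: E/h = 14.7/30 = 0.49 kJ/s.
0.49 < 0.9597, so adding isopods would lower the average — exclude it.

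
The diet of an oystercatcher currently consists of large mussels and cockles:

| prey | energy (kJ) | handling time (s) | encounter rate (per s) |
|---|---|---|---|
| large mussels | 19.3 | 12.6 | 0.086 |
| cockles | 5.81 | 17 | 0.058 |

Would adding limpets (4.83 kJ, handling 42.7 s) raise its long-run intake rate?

Intake rate on the current diet: R = (0.086×19.3 + 0.058×5.81) / (1 + 0.086×12.6 + 0.058×17) = 1.997/3.07 = 0.6505 kJ/s.
Profitability of limpets: 4.83/42.7 = 0.1131 kJ/s.
0.1131 < 0.6505, so adding limpets would lower the average — exclude it.

No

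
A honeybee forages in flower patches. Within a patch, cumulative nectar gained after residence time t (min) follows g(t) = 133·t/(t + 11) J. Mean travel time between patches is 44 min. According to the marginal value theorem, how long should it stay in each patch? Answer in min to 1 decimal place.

Optimal t* satisfies g'(t*) = g(t*)/(T + t*).
g'(t) = 133·11/(t + 11)². Setting 133·11/(t+11)² = 133t/[(t+11)(44+t)] gives 11(44+t) = t(t+11), so t² = 11×44 = 484.
t* = √484 = 22 min.

22.0 min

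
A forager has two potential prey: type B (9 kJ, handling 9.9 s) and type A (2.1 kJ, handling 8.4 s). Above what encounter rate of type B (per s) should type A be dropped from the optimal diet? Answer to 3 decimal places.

0.038 per s

At the threshold, the rate on type B alone equals the profitability of type A: λ·9/(1 + λ·9.9) = 2.1/8.4 = 0.25.
Rearranging, λ(9 − 0.25×9.9) = 0.25, so λ = 0.25/6.525 = 0.03831 per s.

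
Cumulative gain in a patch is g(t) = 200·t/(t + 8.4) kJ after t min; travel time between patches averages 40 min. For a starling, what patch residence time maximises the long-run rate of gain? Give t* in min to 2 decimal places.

Maximise g(t)/(T+t): set derivative to zero → g'(t)(T+t) = g(t).
g'(t) = 200·8.4/(t + 8.4)². Setting 200·8.4/(t+8.4)² = 200t/[(t+8.4)(40+t)] gives 8.4(40+t) = t(t+8.4), so t² = 8.4×40 = 336.
t* = √336 = 18.33 min.

18.33 min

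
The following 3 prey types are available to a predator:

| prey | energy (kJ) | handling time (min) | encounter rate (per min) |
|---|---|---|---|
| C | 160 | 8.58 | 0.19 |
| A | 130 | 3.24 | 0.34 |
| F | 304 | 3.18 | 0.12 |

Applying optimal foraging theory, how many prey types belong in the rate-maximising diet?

2

E/h in descending order: F 95.6, A 40.1, C 18.6 kJ/min. The optimal diet is the largest prefix of this list for which every included type satisfies E_i/h_i > R on the types above it.
Rate on top 1: 26.4. A: 40.1 > 26.4 → include.
Rate on top 2: 32.49. C: 18.6 < 32.49 → exclude; stop.
Optimal diet: F, A — 2 of 3 types.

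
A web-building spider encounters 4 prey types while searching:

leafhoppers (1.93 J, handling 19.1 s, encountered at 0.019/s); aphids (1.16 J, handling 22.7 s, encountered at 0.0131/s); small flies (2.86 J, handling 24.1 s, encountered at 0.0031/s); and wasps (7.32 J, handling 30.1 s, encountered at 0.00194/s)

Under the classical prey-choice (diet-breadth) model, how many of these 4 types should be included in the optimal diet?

E/h in descending order: wasps 0.243, small flies 0.119, leafhoppers 0.101, aphids 0.0511 J/s. The optimal diet is the largest prefix of this list for which every included type satisfies E_i/h_i > R on the types above it.
Rate on top 1: 0.01342. small flies: 0.119 > 0.01342 → include.
Rate on top 2: 0.02036. leafhoppers: 0.101 > 0.02036 → include.
Rate on top 3: 0.03993. aphids: 0.0511 > 0.03993 → include.
Optimal diet: wasps, small flies, leafhoppers, aphids — 4 of 4 types.

4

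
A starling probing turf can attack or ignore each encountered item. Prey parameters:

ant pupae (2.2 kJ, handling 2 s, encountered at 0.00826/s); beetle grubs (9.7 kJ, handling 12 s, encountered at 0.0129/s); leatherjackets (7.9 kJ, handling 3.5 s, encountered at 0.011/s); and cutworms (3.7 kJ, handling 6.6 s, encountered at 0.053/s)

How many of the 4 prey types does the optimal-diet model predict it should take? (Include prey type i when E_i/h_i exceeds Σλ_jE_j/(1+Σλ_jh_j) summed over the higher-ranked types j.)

Profitabilities (E/h, kJ/s): leatherjackets 2.26, ant pupae 1.1, beetle grubs 0.808, cutworms 0.561. Add prey in this order while the next type's profitability exceeds the intake rate on those already taken.
Rate on top 1: 0.08368. ant pupae: 1.1 > 0.08368 → include.
Rate on top 2: 0.09959. beetle grubs: 0.808 > 0.09959 → include.
Rate on top 3: 0.1903. cutworms: 0.561 > 0.1903 → include.
Optimal diet: leatherjackets, ant pupae, beetle grubs, cutworms — 4 of 4 types.

4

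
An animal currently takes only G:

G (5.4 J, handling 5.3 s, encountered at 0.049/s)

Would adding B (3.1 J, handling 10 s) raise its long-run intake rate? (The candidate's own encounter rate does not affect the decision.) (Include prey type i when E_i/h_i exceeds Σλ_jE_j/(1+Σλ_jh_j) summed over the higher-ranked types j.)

Yes

Current rate: (0.049×5.4)/(1 + 0.049×5.3) = 0.2101 J/s.
B: E/h = 3.1/10 = 0.31 J/s.
0.31 > 0.2101, so adding B raises the average — include it.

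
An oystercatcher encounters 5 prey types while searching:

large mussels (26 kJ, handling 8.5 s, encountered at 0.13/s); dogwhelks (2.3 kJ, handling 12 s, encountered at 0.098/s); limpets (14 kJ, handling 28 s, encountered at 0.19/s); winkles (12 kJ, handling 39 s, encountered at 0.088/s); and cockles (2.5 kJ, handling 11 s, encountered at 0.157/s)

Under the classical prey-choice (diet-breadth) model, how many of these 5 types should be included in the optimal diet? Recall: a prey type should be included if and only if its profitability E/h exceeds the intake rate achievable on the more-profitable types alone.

Rank by E/h (kJ/s): large mussels 3.06, limpets 0.5, winkles 0.308, cockles 0.227, dogwhelks 0.192. Include each in turn until the next type's E/h falls below the running intake rate.
Rate on top 1: 1.606. limpets: 0.5 < 1.606 → exclude; stop.
Optimal diet: large mussels — 1 of 5 types.

1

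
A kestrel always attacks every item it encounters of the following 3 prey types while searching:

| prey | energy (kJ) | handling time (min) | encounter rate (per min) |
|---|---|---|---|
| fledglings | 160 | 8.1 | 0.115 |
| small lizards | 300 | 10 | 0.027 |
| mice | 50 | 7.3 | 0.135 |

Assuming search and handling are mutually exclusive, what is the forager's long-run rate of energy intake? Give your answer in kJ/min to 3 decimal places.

R = (0.115×160 + 0.027×300 + 0.135×50) / (1 + 0.115×8.1 + 0.027×10 + 0.135×7.3) = 33.25/3.187 = 10.43 kJ/min.

10.433 kJ/min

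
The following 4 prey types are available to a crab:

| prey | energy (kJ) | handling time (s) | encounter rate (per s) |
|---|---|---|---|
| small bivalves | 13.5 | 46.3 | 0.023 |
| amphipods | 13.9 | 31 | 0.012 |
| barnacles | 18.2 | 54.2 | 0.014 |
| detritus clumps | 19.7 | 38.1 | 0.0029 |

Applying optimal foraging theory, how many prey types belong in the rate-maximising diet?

4

E/h in descending order: detritus clumps 0.517, amphipods 0.448, barnacles 0.336, small bivalves 0.292 kJ/s. The optimal diet is the largest prefix of this list for which every included type satisfies E_i/h_i > R on the types above it.
Rate on top 1: 0.05145. amphipods: 0.448 > 0.05145 → include.
Rate on top 2: 0.151. barnacles: 0.336 > 0.151 → include.
Rate on top 3: 0.2136. small bivalves: 0.292 > 0.2136 → include.
Optimal diet: detritus clumps, amphipods, barnacles, small bivalves — 4 of 4 types.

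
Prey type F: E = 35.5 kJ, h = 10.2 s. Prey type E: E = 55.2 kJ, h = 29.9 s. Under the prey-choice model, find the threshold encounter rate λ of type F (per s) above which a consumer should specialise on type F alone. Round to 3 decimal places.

0.111 per s

At the threshold, the rate on type F alone equals the profitability of type E: λ·35.5/(1 + λ·10.2) = 55.2/29.9 = 1.846.
Rearranging, λ(35.5 − 1.846×10.2) = 1.846, so λ = 1.846/16.67 = 0.1108 per s.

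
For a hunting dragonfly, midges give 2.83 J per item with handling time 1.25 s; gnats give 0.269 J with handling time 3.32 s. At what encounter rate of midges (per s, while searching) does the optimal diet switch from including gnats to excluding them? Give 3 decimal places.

0.030 per s

The zero-one rule: include gnats iff E₂/h₂ > λE₁/(1+λh₁). Equality gives the switch point.
λE₁h₂ = E₂ + λE₂h₁ ⇒ λ = E₂/(E₁h₂ − E₂h₁) = 0.269/(9.396 − 0.3363) = 0.02969 per s.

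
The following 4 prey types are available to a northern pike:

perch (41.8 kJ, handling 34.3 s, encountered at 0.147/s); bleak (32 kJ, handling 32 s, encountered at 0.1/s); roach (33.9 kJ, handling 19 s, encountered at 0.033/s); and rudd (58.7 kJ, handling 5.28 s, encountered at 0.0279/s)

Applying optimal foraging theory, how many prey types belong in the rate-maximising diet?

Rank by E/h (kJ/s): rudd 11.1, roach 1.78, perch 1.22, bleak 1. Include each in turn until the next type's E/h falls below the running intake rate.
Rate on top 1: 1.427. roach: 1.78 > 1.427 → include.
Rate on top 2: 1.554. perch: 1.22 < 1.554 → exclude; stop.
Optimal diet: rudd, roach — 2 of 4 types.

2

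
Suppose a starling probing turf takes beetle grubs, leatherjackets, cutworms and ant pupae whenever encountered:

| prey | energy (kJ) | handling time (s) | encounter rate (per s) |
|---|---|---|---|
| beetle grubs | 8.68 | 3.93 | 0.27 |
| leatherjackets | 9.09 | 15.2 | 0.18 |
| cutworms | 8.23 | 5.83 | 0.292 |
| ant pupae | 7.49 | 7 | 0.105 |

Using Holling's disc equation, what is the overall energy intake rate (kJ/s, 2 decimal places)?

0.99 kJ/s

R = (0.27×8.68 + 0.18×9.09 + 0.292×8.23 + 0.105×7.49) / (1 + 0.27×3.93 + 0.18×15.2 + 0.292×5.83 + 0.105×7) = 7.169/7.234 = 0.991 kJ/s.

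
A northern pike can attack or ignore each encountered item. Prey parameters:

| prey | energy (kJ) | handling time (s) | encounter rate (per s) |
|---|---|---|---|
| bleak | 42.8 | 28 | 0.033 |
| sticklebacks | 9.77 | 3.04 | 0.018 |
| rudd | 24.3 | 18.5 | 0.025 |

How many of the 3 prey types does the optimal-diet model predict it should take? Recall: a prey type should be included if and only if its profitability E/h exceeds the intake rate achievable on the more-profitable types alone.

3

E/h in descending order: sticklebacks 3.21, bleak 1.53, rudd 1.31 kJ/s. The optimal diet is the largest prefix of this list for which every included type satisfies E_i/h_i > R on the types above it.
Rate on top 1: 0.1667. bleak: 1.53 > 0.1667 → include.
Rate on top 2: 0.8027. rudd: 1.31 > 0.8027 → include.
Optimal diet: sticklebacks, bleak, rudd — 3 of 3 types.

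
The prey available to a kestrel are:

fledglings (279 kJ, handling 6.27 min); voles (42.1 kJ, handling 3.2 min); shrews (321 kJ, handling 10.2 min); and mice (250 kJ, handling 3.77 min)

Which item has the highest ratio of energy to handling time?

mice

Profitability E/h (kJ/min): fledglings = 279/6.27 = 44.5, voles = 42.1/3.2 = 13.2, shrews = 321/10.2 = 31.5, mice = 250/3.77 = 66.3.
Ranked: mice > fledglings > shrews > voles.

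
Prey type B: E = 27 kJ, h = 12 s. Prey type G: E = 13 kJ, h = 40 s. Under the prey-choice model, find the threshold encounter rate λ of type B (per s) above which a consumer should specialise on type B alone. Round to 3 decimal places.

0.014 per s

The zero-one rule: include type G iff E₂/h₂ > λE₁/(1+λh₁). Equality gives the switch point.
λE₁h₂ = E₂ + λE₂h₁ ⇒ λ = E₂/(E₁h₂ − E₂h₁) = 13/(1080 − 156) = 0.01407 per s.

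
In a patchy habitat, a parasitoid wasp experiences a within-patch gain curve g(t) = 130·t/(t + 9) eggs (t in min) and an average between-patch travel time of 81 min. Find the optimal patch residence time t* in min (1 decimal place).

27.0 min

Optimal t* satisfies g'(t*) = g(t*)/(T + t*).
g'(t) = 130·9/(t + 9)². Setting 130·9/(t+9)² = 130t/[(t+9)(81+t)] gives 9(81+t) = t(t+9), so t² = 9×81 = 729.
t* = √729 = 27 min.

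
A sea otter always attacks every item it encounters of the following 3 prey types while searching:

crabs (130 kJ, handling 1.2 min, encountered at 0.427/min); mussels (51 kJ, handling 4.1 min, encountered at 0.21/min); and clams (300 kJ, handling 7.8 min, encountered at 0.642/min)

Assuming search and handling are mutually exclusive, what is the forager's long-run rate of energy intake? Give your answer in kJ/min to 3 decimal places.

35.066 kJ/min

Energy encountered per unit search time: 0.427×130 + 0.21×51 + 0.642×300 = 258.8 kJ/min.
Handling time per unit search time: 0.427×1.2 + 0.21×4.1 + 0.642×7.8 = 6.381.
Rate = 258.8/(1 + 6.381) = 35.07 kJ/min.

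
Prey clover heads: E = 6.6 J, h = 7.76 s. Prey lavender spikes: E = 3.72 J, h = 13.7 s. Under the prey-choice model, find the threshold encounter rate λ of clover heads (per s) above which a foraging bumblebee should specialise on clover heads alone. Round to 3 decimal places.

At the threshold, the rate on clover heads alone equals the profitability of lavender spikes: λ·6.6/(1 + λ·7.76) = 3.72/13.7 = 0.2715.
Rearranging, λ(6.6 − 0.2715×7.76) = 0.2715, so λ = 0.2715/4.493 = 0.06044 per s.

0.060 per s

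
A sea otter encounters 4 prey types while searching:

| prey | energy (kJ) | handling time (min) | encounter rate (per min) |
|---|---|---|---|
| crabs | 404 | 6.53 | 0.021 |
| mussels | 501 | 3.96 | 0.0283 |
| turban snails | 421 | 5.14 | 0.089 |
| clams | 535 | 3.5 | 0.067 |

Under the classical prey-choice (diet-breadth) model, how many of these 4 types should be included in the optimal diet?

4

E/h in descending order: clams 153, mussels 127, turban snails 81.9, crabs 61.9 kJ/min. The optimal diet is the largest prefix of this list for which every included type satisfies E_i/h_i > R on the types above it.
Rate on top 1: 29.04. mussels: 127 > 29.04 → include.
Rate on top 2: 37.15. turban snails: 81.9 > 37.15 → include.
Rate on top 3: 48.5. crabs: 61.9 > 48.5 → include.
Optimal diet: clams, mussels, turban snails, crabs — 4 of 4 types.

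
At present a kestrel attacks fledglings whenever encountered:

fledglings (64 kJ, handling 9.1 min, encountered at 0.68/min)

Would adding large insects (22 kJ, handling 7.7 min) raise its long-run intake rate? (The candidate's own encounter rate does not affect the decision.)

On fledglings alone, R = ΣλE/(1+Σλh) = 43.52/7.188 = 6.055 kJ/min.
large insects: E/h = 22/7.7 = 2.857 kJ/min.
Since 2.857 < R, time spent handling large insects is better spent searching.

No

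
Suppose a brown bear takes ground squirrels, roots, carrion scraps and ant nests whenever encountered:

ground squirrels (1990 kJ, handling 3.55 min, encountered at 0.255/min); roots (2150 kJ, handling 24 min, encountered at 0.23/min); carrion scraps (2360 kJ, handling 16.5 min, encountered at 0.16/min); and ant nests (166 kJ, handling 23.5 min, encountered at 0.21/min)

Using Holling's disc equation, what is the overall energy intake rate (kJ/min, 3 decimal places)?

R = Σλ_iE_i / (1 + Σλ_ih_i)
Numerator: 0.255×1990 + 0.23×2150 + 0.16×2360 + 0.21×166 = 1414
Denominator: 1 + 0.255×3.55 + 0.23×24 + 0.16×16.5 + 0.21×23.5 = 15
R = 1414/15 = 94.29 kJ/min

94.292 kJ/min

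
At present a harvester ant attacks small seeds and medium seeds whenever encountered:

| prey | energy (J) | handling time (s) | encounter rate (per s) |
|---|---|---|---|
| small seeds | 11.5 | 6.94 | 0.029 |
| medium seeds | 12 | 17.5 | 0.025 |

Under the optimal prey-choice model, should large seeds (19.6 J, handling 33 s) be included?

Yes

On small seeds and medium seeds alone, R = ΣλE/(1+Σλh) = 0.6335/1.639 = 0.3866 J/s.
Profitability of large seeds: 19.6/33 = 0.5939 J/s.
Since 0.5939 > R, including large seeds increases the long-run rate.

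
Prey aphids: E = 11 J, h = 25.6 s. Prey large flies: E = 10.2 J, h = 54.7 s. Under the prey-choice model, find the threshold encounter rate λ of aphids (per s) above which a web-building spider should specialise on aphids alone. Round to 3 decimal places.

0.030 per s

The zero-one rule: include large flies iff E₂/h₂ > λE₁/(1+λh₁). Equality gives the switch point.
λE₁h₂ = E₂ + λE₂h₁ ⇒ λ = E₂/(E₁h₂ − E₂h₁) = 10.2/(601.7 − 261.1) = 0.02995 per s.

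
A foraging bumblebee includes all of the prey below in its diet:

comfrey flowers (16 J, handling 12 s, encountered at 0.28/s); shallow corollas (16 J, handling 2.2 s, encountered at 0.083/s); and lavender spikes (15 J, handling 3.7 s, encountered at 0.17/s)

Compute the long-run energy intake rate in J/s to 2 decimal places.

1.62 J/s

R = (0.28×16 + 0.083×16 + 0.17×15) / (1 + 0.28×12 + 0.083×2.2 + 0.17×3.7) = 8.358/5.172 = 1.616 J/s.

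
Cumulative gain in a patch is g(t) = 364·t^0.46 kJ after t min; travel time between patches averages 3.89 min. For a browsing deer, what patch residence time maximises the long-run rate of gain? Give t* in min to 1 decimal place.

By the marginal value theorem, leave when the instantaneous gain rate g'(t) equals the habitat-wide average g(t)/(T + t).
g'(t) = 0.46·364·t^-0.54. Setting 0.46·364·t^-0.54 = 364·t^0.46/(3.89+t) gives 0.46(3.89+t) = t, so 0.54·t = 0.46×3.89.
t* = 0.46×3.89/0.54 = 3.314 min.

3.3 min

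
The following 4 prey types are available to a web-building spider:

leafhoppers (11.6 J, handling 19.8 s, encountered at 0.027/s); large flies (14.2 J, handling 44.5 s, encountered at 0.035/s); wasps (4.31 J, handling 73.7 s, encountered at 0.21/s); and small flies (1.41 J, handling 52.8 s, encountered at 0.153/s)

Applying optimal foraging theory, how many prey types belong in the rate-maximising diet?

Profitabilities (E/h, J/s): leafhoppers 0.586, large flies 0.319, wasps 0.0585, small flies 0.0267. Add prey in this order while the next type's profitability exceeds the intake rate on those already taken.
Rate on top 1: 0.2041. large flies: 0.319 > 0.2041 → include.
Rate on top 2: 0.262. wasps: 0.0585 < 0.262 → exclude; stop.
Optimal diet: leafhoppers, large flies — 2 of 4 types.

2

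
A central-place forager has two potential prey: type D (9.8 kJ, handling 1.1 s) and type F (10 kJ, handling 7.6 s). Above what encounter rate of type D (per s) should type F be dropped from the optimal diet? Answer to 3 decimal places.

The zero-one rule: include type F iff E₂/h₂ > λE₁/(1+λh₁). Equality gives the switch point.
λE₁h₂ = E₂ + λE₂h₁ ⇒ λ = E₂/(E₁h₂ − E₂h₁) = 10/(74.48 − 11) = 0.1575 per s.

0.158 per s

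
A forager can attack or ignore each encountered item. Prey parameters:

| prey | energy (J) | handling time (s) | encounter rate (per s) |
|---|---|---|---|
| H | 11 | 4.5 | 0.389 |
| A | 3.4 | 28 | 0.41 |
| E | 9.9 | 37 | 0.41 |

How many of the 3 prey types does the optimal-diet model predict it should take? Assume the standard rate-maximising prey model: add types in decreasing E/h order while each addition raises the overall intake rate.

1

E/h in descending order: H 2.44, E 0.268, A 0.121 J/s. The optimal diet is the largest prefix of this list for which every included type satisfies E_i/h_i > R on the types above it.
Rate on top 1: 1.556. E: 0.268 < 1.556 → exclude; stop.
Optimal diet: H — 1 of 3 types.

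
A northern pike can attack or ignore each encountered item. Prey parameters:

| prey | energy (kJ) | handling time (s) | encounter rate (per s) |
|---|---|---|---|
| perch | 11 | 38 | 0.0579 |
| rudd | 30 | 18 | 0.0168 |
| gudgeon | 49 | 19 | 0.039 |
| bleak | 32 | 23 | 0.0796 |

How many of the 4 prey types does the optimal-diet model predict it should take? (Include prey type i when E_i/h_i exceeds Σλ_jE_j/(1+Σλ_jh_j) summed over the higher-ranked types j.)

3

Profitabilities (E/h, kJ/s): gudgeon 2.58, rudd 1.67, bleak 1.39, perch 0.289. Add prey in this order while the next type's profitability exceeds the intake rate on those already taken.
Rate on top 1: 1.098. rudd: 1.67 > 1.098 → include.
Rate on top 2: 1.182. bleak: 1.39 > 1.182 → include.
Rate on top 3: 1.281. perch: 0.289 < 1.281 → exclude; stop.
Optimal diet: gudgeon, rudd, bleak — 3 of 4 types.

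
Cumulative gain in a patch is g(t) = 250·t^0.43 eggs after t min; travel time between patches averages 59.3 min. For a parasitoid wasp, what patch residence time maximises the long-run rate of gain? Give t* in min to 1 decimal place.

44.7 min

Maximise g(t)/(T+t): set derivative to zero → g'(t)(T+t) = g(t).
g'(t) = 0.43·250·t^-0.57. Setting 0.43·250·t^-0.57 = 250·t^0.43/(59.3+t) gives 0.43(59.3+t) = t, so 0.57·t = 0.43×59.3.
t* = 0.43×59.3/0.57 = 44.74 min.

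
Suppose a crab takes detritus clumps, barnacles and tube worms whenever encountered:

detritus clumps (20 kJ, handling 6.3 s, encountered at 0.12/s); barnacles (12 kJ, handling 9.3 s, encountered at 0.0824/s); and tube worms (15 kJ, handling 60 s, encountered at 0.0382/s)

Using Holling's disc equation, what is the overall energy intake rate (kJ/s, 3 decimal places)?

R = (0.12×20 + 0.0824×12 + 0.0382×15) / (1 + 0.12×6.3 + 0.0824×9.3 + 0.0382×60) = 3.962/4.814 = 0.8229 kJ/s.

0.823 kJ/s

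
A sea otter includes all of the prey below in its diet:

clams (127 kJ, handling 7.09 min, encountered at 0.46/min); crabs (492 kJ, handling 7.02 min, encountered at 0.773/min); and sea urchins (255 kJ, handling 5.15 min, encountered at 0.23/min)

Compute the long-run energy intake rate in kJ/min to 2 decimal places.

R = (0.46×127 + 0.773×492 + 0.23×255) / (1 + 0.46×7.09 + 0.773×7.02 + 0.23×5.15) = 497.4/10.87 = 45.75 kJ/min.

45.75 kJ/min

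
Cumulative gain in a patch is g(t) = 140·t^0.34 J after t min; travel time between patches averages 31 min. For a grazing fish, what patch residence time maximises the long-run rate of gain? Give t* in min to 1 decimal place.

16.0 min

Maximise g(t)/(T+t): set derivative to zero → g'(t)(T+t) = g(t).
g'(t) = 0.34·140·t^-0.66. Setting 0.34·140·t^-0.66 = 140·t^0.34/(31+t) gives 0.34(31+t) = t, so 0.66·t = 0.34×31.
t* = 0.34×31/0.66 = 15.97 min.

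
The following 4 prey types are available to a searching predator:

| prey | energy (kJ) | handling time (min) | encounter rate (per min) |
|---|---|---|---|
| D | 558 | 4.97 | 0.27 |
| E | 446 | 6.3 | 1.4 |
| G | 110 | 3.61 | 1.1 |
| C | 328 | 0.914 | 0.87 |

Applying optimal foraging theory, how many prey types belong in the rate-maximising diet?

Profitabilities (E/h, kJ/min): C 359, D 112, E 70.8, G 30.5. Add prey in this order while the next type's profitability exceeds the intake rate on those already taken.
Rate on top 1: 159. D: 112 < 159 → exclude; stop.
Optimal diet: C — 1 of 4 types.

1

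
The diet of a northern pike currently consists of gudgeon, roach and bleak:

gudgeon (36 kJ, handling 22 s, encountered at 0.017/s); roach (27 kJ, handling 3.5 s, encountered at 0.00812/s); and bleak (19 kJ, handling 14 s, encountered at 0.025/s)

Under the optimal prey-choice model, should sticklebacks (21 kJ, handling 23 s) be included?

Yes

Current rate: (0.017×36 + 0.00812×27 + 0.025×19)/(1 + 0.017×22 + 0.00812×3.5 + 0.025×14) = 0.7454 kJ/s.
Profitability of sticklebacks: 21/23 = 0.913 kJ/s.
Since 0.913 > R, including sticklebacks increases the long-run rate.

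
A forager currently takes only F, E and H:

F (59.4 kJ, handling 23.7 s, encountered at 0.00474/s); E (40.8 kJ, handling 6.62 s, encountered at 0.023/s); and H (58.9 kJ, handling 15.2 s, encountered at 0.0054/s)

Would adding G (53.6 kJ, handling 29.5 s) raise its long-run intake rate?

Intake rate on the current diet: R = (0.00474×59.4 + 0.023×40.8 + 0.0054×58.9) / (1 + 0.00474×23.7 + 0.023×6.62 + 0.0054×15.2) = 1.538/1.347 = 1.142 kJ/s.
G: E/h = 53.6/29.5 = 1.817 kJ/s.
1.817 > 1.142, so adding G raises the average — include it.

Yes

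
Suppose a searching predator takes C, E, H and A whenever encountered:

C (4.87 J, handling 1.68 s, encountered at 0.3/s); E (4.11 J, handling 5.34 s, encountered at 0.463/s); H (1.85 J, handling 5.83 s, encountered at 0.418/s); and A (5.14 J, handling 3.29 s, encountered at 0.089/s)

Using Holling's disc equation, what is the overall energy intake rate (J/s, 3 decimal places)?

Energy encountered per unit search time: 0.3×4.87 + 0.463×4.11 + 0.418×1.85 + 0.089×5.14 = 4.595 J/s.
Handling time per unit search time: 0.3×1.68 + 0.463×5.34 + 0.418×5.83 + 0.089×3.29 = 5.706.
Rate = 4.595/(1 + 5.706) = 0.6851 J/s.

0.685 J/s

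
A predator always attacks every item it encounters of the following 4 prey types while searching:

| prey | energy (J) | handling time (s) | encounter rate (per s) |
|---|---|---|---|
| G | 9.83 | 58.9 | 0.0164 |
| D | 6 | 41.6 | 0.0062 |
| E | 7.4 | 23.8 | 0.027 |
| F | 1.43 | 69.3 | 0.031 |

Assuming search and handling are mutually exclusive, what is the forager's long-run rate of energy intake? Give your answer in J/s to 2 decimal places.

Energy encountered per unit search time: 0.0164×9.83 + 0.0062×6 + 0.027×7.4 + 0.031×1.43 = 0.4425 J/s.
Handling time per unit search time: 0.0164×58.9 + 0.0062×41.6 + 0.027×23.8 + 0.031×69.3 = 4.015.
Rate = 0.4425/(1 + 4.015) = 0.08825 J/s.

0.09 J/s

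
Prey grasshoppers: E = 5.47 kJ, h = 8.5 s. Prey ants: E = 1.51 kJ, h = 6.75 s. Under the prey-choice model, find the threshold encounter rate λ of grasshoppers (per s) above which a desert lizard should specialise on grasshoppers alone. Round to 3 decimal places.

0.063 per s

The zero-one rule: include ants iff E₂/h₂ > λE₁/(1+λh₁). Equality gives the switch point.
λE₁h₂ = E₂ + λE₂h₁ ⇒ λ = E₂/(E₁h₂ − E₂h₁) = 1.51/(36.92 − 12.84) = 0.06269 per s.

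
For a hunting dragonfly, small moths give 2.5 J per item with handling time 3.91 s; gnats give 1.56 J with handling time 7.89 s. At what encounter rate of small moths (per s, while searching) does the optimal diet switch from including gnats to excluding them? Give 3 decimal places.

The zero-one rule: include gnats iff E₂/h₂ > λE₁/(1+λh₁). Equality gives the switch point.
λE₁h₂ = E₂ + λE₂h₁ ⇒ λ = E₂/(E₁h₂ − E₂h₁) = 1.56/(19.72 − 6.1) = 0.1145 per s.

0.114 per s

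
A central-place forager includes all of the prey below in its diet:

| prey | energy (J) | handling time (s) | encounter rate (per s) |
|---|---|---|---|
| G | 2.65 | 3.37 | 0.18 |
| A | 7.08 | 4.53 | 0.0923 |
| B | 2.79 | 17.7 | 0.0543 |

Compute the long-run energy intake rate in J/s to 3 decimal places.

Energy encountered per unit search time: 0.18×2.65 + 0.0923×7.08 + 0.0543×2.79 = 1.282 J/s.
Handling time per unit search time: 0.18×3.37 + 0.0923×4.53 + 0.0543×17.7 = 1.986.
Rate = 1.282/(1 + 1.986) = 0.4294 J/s.

0.429 J/s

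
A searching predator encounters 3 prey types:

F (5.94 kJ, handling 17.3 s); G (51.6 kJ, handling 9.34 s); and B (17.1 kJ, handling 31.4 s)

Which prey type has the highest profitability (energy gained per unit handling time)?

In descending order of E/h:
G: 51.6/9.34 = 5.52 kJ/s
B: 17.1/31.4 = 0.545 kJ/s
F: 5.94/17.3 = 0.343 kJ/s

G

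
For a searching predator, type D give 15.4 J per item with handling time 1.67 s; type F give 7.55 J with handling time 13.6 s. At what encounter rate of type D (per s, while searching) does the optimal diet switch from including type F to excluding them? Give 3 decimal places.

Drop type F once their profitability E₂/h₂ falls below the rate achievable on type D alone: E₂/h₂ = λE₁/(1 + λh₁).
Solve for λ: λE₁h₂ = E₂(1 + λh₁) → λ(E₁h₂ − E₂h₁) = E₂ → λ = E₂/(E₁h₂ − E₂h₁).
λ = 7.55/(15.4×13.6 − 7.55×1.67) = 7.55/196.8 = 0.03836 per s.

0.038 per s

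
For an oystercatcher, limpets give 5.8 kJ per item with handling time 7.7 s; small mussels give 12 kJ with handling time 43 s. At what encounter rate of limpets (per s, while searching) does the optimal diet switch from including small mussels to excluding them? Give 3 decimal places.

At the threshold, the rate on limpets alone equals the profitability of small mussels: λ·5.8/(1 + λ·7.7) = 12/43 = 0.2791.
Rearranging, λ(5.8 − 0.2791×7.7) = 0.2791, so λ = 0.2791/3.651 = 0.07643 per s.

0.076 per s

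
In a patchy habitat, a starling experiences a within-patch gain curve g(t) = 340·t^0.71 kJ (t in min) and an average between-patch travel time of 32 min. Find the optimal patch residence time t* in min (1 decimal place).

78.3 min

Optimal t* satisfies g'(t*) = g(t*)/(T + t*).
g'(t) = 0.71·340·t^-0.29. Setting 0.71·340·t^-0.29 = 340·t^0.71/(32+t) gives 0.71(32+t) = t, so 0.29·t = 0.71×32.
t* = 0.71×32/0.29 = 78.34 min.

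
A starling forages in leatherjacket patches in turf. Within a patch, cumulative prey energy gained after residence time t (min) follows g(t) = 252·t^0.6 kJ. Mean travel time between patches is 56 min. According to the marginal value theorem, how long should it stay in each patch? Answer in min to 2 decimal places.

Maximise g(t)/(T+t): set derivative to zero → g'(t)(T+t) = g(t).
g'(t) = 0.6·252·t^-0.4. Setting 0.6·252·t^-0.4 = 252·t^0.6/(56+t) gives 0.6(56+t) = t, so 0.40·t = 0.6×56.
t* = 0.6×56/0.40 = 84 min.

84.00 min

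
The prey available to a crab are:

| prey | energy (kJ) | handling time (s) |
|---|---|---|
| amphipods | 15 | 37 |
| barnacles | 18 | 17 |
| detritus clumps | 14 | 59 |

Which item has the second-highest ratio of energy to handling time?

amphipods

Profitability E/h (kJ/s): amphipods = 15/37 = 0.405, barnacles = 18/17 = 1.06, detritus clumps = 14/59 = 0.237.
Ranked: barnacles > amphipods > detritus clumps.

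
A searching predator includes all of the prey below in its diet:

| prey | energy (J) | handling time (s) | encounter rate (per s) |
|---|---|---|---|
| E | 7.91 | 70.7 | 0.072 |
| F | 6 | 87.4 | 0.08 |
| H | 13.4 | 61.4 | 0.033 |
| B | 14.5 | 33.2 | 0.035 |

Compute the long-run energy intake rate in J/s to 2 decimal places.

Energy encountered per unit search time: 0.072×7.91 + 0.08×6 + 0.033×13.4 + 0.035×14.5 = 1.999 J/s.
Handling time per unit search time: 0.072×70.7 + 0.08×87.4 + 0.033×61.4 + 0.035×33.2 = 15.27.
Rate = 1.999/(1 + 15.27) = 0.1229 J/s.

0.12 J/s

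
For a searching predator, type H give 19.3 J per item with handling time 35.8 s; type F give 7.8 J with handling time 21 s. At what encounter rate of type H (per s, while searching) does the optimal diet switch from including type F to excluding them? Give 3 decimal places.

0.062 per s

Drop type F once their profitability E₂/h₂ falls below the rate achievable on type H alone: E₂/h₂ = λE₁/(1 + λh₁).
Solve for λ: λE₁h₂ = E₂(1 + λh₁) → λ(E₁h₂ − E₂h₁) = E₂ → λ = E₂/(E₁h₂ − E₂h₁).
λ = 7.8/(19.3×21 − 7.8×35.8) = 7.8/126.1 = 0.06188 per s.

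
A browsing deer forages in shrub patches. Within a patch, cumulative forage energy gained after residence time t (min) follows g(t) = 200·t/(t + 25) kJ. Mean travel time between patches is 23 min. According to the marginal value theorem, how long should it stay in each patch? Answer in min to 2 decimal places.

Optimal t* satisfies g'(t*) = g(t*)/(T + t*).
g'(t) = 200·25/(t + 25)². Setting 200·25/(t+25)² = 200t/[(t+25)(23+t)] gives 25(23+t) = t(t+25), so t² = 25×23 = 575.
t* = √575 = 23.98 min.

23.98 min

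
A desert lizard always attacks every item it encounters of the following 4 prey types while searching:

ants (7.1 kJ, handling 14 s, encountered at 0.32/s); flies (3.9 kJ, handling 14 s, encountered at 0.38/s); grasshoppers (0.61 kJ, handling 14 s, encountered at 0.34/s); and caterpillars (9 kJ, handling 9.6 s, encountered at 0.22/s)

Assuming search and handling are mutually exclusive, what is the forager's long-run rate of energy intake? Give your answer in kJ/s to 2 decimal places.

R = Σλ_iE_i / (1 + Σλ_ih_i)
Numerator: 0.32×7.1 + 0.38×3.9 + 0.34×0.61 + 0.22×9 = 5.941
Denominator: 1 + 0.32×14 + 0.38×14 + 0.34×14 + 0.22×9.6 = 17.67
R = 5.941/17.67 = 0.3362 kJ/s

0.34 kJ/s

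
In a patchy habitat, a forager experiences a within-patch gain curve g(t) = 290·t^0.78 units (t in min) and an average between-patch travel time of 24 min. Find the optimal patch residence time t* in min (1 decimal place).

85.1 min

Maximise g(t)/(T+t): set derivative to zero → g'(t)(T+t) = g(t).
g'(t) = 0.78·290·t^-0.22. Setting 0.78·290·t^-0.22 = 290·t^0.78/(24+t) gives 0.78(24+t) = t, so 0.22·t = 0.78×24.
t* = 0.78×24/0.22 = 85.09 min.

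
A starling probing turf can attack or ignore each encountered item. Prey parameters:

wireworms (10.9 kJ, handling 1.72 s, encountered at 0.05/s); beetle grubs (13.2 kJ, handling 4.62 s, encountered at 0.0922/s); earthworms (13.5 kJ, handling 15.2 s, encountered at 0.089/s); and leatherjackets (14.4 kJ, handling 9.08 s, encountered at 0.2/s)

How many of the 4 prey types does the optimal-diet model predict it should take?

3

Profitabilities (E/h, kJ/s): wireworms 6.34, beetle grubs 2.86, leatherjackets 1.59, earthworms 0.888. Add prey in this order while the next type's profitability exceeds the intake rate on those already taken.
Rate on top 1: 0.5018. beetle grubs: 2.86 > 0.5018 → include.
Rate on top 2: 1.165. leatherjackets: 1.59 > 1.165 → include.
Rate on top 3: 1.395. earthworms: 0.888 < 1.395 → exclude; stop.
Optimal diet: wireworms, beetle grubs, leatherjackets — 3 of 4 types.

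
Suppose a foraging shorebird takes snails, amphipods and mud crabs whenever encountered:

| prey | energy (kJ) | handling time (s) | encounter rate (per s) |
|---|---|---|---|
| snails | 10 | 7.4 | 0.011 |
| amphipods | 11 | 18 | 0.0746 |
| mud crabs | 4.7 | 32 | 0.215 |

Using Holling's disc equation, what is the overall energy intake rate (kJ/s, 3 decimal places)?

0.209 kJ/s

Energy encountered per unit search time: 0.011×10 + 0.0746×11 + 0.215×4.7 = 1.941 kJ/s.
Handling time per unit search time: 0.011×7.4 + 0.0746×18 + 0.215×32 = 8.304.
Rate = 1.941/(1 + 8.304) = 0.2086 kJ/s.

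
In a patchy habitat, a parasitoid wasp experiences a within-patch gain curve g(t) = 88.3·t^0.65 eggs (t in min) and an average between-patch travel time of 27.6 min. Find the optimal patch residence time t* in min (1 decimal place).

51.3 min

By the marginal value theorem, leave when the instantaneous gain rate g'(t) equals the habitat-wide average g(t)/(T + t).
g'(t) = 0.65·88.3·t^-0.35. Setting 0.65·88.3·t^-0.35 = 88.3·t^0.65/(27.6+t) gives 0.65(27.6+t) = t, so 0.35·t = 0.65×27.6.
t* = 0.65×27.6/0.35 = 51.26 min.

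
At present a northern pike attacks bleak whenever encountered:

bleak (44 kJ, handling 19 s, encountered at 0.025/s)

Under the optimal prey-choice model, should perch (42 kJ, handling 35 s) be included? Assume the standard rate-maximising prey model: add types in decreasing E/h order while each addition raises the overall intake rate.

Yes

Current rate: (0.025×44)/(1 + 0.025×19) = 0.7458 kJ/s.
Profitability of perch: 42/35 = 1.2 kJ/s.
Since 1.2 > R, including perch increases the long-run rate.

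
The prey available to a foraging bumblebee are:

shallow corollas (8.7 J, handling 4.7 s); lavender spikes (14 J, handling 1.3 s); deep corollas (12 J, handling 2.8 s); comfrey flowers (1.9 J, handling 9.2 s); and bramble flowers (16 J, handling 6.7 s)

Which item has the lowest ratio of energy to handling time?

In descending order of E/h:
lavender spikes: 14/1.3 = 10.8 J/s
deep corollas: 12/2.8 = 4.29 J/s
bramble flowers: 16/6.7 = 2.39 J/s
shallow corollas: 8.7/4.7 = 1.85 J/s
comfrey flowers: 1.9/9.2 = 0.207 J/s

comfrey flowers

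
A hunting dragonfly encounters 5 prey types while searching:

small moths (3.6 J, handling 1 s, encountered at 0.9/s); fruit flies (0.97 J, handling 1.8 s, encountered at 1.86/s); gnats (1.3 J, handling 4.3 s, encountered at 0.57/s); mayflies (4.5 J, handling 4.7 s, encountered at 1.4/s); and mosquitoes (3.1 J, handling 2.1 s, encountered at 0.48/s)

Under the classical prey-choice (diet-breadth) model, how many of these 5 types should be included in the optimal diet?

E/h in descending order: small moths 3.6, mosquitoes 1.48, mayflies 0.957, fruit flies 0.539, gnats 0.302 J/s. The optimal diet is the largest prefix of this list for which every included type satisfies E_i/h_i > R on the types above it.
Rate on top 1: 1.705. mosquitoes: 1.48 < 1.705 → exclude; stop.
Optimal diet: small moths — 1 of 5 types.

1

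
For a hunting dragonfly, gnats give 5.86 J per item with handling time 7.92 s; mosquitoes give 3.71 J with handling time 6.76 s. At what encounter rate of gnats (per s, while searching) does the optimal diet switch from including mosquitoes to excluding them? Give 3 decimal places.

0.363 per s

The zero-one rule: include mosquitoes iff E₂/h₂ > λE₁/(1+λh₁). Equality gives the switch point.
λE₁h₂ = E₂ + λE₂h₁ ⇒ λ = E₂/(E₁h₂ − E₂h₁) = 3.71/(39.61 − 29.38) = 0.3626 per s.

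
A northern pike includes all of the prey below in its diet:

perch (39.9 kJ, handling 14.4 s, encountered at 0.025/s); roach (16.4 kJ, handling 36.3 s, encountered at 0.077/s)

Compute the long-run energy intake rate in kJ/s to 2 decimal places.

R = Σλ_iE_i / (1 + Σλ_ih_i)
Numerator: 0.025×39.9 + 0.077×16.4 = 2.26
Denominator: 1 + 0.025×14.4 + 0.077×36.3 = 4.155
R = 2.26/4.155 = 0.544 kJ/s

0.54 kJ/s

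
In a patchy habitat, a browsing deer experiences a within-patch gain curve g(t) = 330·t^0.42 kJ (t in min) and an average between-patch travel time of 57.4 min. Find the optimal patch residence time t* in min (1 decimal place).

By the marginal value theorem, leave when the instantaneous gain rate g'(t) equals the habitat-wide average g(t)/(T + t).
g'(t) = 0.42·330·t^-0.58. Setting 0.42·330·t^-0.58 = 330·t^0.42/(57.4+t) gives 0.42(57.4+t) = t, so 0.58·t = 0.42×57.4.
t* = 0.42×57.4/0.58 = 41.57 min.

41.6 min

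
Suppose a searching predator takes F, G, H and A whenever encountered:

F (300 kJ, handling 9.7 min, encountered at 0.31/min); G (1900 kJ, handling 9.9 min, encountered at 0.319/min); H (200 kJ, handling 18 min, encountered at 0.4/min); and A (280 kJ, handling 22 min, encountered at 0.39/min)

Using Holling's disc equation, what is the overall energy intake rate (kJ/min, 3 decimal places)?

38.714 kJ/min

R = (0.31×300 + 0.319×1900 + 0.4×200 + 0.39×280) / (1 + 0.31×9.7 + 0.319×9.9 + 0.4×18 + 0.39×22) = 888.3/22.95 = 38.71 kJ/min.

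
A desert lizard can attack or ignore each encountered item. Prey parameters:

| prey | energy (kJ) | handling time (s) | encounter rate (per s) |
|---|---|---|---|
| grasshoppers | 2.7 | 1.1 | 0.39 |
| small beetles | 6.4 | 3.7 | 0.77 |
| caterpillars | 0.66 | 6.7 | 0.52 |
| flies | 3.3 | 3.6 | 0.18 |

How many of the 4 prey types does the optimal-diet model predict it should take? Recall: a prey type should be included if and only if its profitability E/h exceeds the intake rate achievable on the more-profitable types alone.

2

E/h in descending order: grasshoppers 2.45, small beetles 1.73, flies 0.917, caterpillars 0.0985 kJ/s. The optimal diet is the largest prefix of this list for which every included type satisfies E_i/h_i > R on the types above it.
Rate on top 1: 0.7369. small beetles: 1.73 > 0.7369 → include.
Rate on top 2: 1.398. flies: 0.917 < 1.398 → exclude; stop.
Optimal diet: grasshoppers, small beetles — 2 of 4 types.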